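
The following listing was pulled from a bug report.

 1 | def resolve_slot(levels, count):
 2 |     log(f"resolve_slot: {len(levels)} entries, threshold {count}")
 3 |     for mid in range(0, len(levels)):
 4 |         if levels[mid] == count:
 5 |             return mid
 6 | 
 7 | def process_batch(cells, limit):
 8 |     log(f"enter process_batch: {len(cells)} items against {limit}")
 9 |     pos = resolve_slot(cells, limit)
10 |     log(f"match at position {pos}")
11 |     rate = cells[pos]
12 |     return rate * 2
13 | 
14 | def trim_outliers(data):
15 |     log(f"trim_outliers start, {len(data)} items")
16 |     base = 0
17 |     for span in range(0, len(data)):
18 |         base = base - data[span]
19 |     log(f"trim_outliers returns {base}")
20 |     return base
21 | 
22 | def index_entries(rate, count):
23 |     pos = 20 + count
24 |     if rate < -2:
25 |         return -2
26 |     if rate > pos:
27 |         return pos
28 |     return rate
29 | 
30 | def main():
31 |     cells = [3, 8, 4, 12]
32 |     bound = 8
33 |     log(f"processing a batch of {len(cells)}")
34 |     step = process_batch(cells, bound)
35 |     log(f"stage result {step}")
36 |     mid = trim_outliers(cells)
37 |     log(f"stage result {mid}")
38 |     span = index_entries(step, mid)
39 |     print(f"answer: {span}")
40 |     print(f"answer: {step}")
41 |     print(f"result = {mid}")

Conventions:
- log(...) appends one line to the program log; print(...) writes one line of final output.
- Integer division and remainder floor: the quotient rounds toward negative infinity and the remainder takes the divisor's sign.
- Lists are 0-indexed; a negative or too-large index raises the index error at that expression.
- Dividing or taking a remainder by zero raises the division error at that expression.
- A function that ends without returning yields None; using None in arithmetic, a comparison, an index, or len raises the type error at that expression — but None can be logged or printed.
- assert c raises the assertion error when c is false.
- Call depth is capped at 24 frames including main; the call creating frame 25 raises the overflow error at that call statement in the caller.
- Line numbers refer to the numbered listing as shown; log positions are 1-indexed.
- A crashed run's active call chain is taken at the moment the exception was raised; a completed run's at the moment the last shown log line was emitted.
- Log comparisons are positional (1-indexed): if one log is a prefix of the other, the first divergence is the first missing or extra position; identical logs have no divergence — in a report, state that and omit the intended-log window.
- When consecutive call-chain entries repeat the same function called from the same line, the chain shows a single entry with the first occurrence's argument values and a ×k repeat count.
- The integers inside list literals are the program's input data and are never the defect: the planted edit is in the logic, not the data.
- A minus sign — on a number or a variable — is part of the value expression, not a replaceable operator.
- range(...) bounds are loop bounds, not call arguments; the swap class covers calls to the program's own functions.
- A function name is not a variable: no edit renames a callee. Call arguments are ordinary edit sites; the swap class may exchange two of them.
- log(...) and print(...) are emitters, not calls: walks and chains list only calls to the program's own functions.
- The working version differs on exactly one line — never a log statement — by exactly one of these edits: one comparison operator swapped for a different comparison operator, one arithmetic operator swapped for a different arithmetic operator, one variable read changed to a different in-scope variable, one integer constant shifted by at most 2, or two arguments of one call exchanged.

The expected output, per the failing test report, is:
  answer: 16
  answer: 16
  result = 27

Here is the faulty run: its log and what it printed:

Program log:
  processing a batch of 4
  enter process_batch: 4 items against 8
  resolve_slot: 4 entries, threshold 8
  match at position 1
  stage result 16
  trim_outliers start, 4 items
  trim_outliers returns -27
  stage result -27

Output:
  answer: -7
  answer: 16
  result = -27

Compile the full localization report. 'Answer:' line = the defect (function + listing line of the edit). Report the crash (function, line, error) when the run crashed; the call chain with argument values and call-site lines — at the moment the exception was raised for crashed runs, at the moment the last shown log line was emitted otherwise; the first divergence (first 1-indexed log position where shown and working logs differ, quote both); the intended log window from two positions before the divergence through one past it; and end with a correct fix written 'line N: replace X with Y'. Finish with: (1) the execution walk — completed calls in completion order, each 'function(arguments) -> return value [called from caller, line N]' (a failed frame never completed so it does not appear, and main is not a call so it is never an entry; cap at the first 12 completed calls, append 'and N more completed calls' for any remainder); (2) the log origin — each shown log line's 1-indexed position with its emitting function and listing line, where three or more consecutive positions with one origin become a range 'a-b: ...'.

Answer: the defect is in trim_outliers at line 18.
Key observation: The log first diverges at position 7: the faulty run prints 'trim_outliers returns -27' where the working version prints 'trim_outliers returns 27'.
Call chain: main.
First divergence: position 7; shown 'trim_outliers returns -27' vs intended 'trim_outliers returns 27'.
Intended log window:
  5: stage result 16
  6: trim_outliers start, 4 items
  7: trim_outliers returns 27
  8: stage result 27
Execution walk:
  resolve_slot([3, 8, 4, 12], 8) -> 1  [called from process_batch, line 9]
  process_batch([3, 8, 4, 12], 8) -> 16  [called from main, line 34]
  trim_outliers([3, 8, 4, 12]) -> -27  [called from main, line 36]
  index_entries(16, -27) -> -7  [called from main, line 38]
Log line origins:
  1 — main, line 33
  2 — process_batch, line 8
  3 — resolve_slot, line 2
  4 — process_batch, line 10
  5 — main, line 35
  6 — trim_outliers, line 15
  7 — trim_outliers, line 19
  8 — main, line 37
A correct fix: line 18: replace `-` with `+`.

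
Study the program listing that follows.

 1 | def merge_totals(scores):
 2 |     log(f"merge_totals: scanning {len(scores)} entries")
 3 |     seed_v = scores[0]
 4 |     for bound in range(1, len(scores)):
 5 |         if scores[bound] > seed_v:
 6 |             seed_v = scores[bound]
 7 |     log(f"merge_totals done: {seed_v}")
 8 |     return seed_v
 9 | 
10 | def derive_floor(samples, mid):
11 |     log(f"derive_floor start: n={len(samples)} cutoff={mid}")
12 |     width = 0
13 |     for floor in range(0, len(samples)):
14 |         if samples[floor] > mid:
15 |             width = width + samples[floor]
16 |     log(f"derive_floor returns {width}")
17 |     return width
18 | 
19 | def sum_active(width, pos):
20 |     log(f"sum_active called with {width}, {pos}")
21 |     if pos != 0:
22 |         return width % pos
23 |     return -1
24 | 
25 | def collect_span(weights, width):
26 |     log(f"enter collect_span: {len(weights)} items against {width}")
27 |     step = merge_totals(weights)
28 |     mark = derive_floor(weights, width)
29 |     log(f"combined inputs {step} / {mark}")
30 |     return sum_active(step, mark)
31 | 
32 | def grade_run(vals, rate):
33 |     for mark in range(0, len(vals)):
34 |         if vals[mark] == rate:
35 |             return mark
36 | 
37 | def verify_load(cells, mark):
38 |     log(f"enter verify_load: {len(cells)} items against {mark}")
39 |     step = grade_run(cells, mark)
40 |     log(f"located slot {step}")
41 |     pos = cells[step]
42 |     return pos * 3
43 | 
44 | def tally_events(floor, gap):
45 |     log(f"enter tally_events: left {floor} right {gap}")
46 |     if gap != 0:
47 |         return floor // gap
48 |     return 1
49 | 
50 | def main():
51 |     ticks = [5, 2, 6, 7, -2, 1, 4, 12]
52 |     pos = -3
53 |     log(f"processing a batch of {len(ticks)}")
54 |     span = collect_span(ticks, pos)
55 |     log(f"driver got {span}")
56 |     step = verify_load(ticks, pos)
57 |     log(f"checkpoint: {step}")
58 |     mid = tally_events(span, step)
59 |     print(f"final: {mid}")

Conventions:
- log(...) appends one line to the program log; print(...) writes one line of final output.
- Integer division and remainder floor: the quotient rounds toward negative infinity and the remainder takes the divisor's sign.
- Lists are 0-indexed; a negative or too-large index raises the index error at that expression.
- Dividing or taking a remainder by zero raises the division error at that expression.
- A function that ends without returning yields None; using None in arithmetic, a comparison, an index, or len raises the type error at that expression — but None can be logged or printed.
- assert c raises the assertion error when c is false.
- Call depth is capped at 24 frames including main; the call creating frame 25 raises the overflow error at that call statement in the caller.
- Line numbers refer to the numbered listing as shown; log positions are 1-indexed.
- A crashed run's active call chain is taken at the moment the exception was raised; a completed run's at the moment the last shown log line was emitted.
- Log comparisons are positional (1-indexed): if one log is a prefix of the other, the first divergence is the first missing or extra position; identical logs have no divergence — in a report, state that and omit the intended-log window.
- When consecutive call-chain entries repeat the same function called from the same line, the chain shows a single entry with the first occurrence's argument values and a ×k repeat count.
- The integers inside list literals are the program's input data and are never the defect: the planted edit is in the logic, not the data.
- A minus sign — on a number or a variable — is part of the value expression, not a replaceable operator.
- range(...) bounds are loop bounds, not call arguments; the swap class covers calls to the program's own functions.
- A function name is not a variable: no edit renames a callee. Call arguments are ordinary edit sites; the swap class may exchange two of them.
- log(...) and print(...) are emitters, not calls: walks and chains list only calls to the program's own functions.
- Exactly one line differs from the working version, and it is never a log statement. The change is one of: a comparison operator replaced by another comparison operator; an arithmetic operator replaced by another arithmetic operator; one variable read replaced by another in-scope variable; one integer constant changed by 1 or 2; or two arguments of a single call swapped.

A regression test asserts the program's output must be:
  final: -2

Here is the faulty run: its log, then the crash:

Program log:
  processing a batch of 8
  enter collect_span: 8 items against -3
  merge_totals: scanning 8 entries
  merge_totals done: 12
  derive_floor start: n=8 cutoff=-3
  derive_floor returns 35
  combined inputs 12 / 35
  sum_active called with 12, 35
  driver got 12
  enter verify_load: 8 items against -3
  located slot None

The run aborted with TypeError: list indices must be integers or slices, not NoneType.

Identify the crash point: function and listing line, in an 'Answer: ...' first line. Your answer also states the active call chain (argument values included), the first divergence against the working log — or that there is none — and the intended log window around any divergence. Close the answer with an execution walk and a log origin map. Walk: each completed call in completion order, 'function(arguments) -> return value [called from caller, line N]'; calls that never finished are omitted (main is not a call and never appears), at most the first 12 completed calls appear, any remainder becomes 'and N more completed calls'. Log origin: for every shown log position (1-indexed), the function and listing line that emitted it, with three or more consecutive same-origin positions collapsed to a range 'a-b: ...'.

Answer: the error was raised in verify_load, line 41.
Key observation: Everything matches until log position 2, which reads 'enter collect_span: 8 items against -3' in place of 'enter collect_span: 8 items against -2'.
Call chain: main -> verify_load([5, 2, 6, 7, -2, 1, 4, 12], -3) (called at line 56).
First divergence: position 2; shown 'enter collect_span: 8 items against -3' vs intended 'enter collect_span: 8 items against -2'.
Intended log window:
  1: processing a batch of 8
  2: enter collect_span: 8 items against -2
  3: merge_totals: scanning 8 entries
Execution walk:
  merge_totals([5, 2, 6, 7, -2, 1, 4, 12]) -> 12  [called from collect_span, line 27]
  derive_floor([5, 2, 6, 7, -2, 1, 4, 12], -3) -> 35  [called from collect_span, line 28]
  sum_active(12, 35) -> 12  [called from collect_span, line 30]
  collect_span([5, 2, 6, 7, -2, 1, 4, 12], -3) -> 12  [called from main, line 54]
  grade_run([5, 2, 6, 7, -2, 1, 4, 12], -3) -> None  [called from verify_load, line 39]
Origin of each log line:
  1: from main, line 53
  2: from collect_span, line 26
  3: from merge_totals, line 2
  4: from merge_totals, line 7
  5: from derive_floor, line 11
  6: from derive_floor, line 16
  7: from collect_span, line 29
  8: from sum_active, line 20
  9: from main, line 55
  10: from verify_load, line 38
  11: from verify_load, line 40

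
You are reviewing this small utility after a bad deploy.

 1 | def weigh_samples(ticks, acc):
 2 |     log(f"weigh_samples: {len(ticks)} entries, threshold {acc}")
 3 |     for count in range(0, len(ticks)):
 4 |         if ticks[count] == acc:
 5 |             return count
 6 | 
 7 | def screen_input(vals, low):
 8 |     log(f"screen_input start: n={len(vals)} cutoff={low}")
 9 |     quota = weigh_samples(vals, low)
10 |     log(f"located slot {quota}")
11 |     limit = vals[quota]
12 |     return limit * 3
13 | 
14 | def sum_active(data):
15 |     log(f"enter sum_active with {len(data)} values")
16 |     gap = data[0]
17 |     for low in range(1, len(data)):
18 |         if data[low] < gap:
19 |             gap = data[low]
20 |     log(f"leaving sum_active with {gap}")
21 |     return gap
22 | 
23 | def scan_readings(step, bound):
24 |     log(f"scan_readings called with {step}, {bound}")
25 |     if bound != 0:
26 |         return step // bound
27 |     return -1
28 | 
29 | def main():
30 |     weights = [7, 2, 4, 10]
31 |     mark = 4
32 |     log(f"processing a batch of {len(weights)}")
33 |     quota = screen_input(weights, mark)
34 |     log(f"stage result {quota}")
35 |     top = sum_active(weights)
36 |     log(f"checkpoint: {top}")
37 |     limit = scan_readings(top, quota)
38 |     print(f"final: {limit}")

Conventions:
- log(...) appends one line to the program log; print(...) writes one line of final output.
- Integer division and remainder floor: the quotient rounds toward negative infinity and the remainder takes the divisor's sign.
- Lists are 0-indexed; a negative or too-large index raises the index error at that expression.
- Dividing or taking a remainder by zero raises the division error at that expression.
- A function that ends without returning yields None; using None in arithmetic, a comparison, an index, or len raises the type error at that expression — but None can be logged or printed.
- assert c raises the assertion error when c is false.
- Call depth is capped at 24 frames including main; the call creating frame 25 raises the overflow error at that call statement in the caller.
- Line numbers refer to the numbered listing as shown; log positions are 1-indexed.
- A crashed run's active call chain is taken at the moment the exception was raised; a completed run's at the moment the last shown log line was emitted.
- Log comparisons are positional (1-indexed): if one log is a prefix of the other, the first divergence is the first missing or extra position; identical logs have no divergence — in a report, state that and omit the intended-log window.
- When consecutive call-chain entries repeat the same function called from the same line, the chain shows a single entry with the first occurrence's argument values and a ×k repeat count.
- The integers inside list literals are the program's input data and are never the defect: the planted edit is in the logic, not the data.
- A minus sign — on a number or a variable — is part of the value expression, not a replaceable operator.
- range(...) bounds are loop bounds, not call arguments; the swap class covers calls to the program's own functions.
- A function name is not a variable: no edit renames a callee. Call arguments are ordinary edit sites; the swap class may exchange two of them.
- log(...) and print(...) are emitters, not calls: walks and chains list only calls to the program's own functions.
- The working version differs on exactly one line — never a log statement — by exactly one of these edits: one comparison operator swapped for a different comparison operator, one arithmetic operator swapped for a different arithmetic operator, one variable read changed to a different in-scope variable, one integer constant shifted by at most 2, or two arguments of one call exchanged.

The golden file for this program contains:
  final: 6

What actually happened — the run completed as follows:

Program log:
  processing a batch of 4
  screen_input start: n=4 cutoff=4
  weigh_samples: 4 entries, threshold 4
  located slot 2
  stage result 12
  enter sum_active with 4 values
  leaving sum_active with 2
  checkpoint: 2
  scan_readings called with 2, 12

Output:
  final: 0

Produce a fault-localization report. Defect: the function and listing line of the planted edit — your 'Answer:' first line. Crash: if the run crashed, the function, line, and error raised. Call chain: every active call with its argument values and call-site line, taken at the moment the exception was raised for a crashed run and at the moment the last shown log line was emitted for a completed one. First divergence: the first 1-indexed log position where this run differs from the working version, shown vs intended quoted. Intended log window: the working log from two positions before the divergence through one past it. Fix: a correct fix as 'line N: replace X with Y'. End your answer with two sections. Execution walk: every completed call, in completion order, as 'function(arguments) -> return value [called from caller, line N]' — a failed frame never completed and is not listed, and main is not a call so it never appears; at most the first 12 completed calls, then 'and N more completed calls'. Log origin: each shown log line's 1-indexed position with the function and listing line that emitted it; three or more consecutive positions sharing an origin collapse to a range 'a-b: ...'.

Answer: the defect is in main at line 37.
Key fact: The log first diverges at position 9: the faulty run prints 'scan_readings called with 2, 12' where the working version prints 'scan_readings called with 12, 2'.
Call chain: main -> scan_readings(2, 12) (called at line 37).
First divergence: position 9; shown 'scan_readings called with 2, 12' vs intended 'scan_readings called with 12, 2'.
Intended log window:
  7: leaving sum_active with 2
  8: checkpoint: 2
  9: scan_readings called with 12, 2
Execution walk:
  weigh_samples([7, 2, 4, 10], 4) -> 2  [called from screen_input, line 9]
  screen_input([7, 2, 4, 10], 4) -> 12  [called from main, line 33]
  sum_active([7, 2, 4, 10]) -> 2  [called from main, line 35]
  scan_readings(2, 12) -> 0  [called from main, line 37]
Log line origins:
  1 — main, line 32
  2 — screen_input, line 8
  3 — weigh_samples, line 2
  4 — screen_input, line 10
  5 — main, line 34
  6 — sum_active, line 15
  7 — sum_active, line 20
  8 — main, line 36
  9 — scan_readings, line 24
A correct fix: line 37: replace `scan_readings(top, quota)` with `scan_readings(quota, top)`.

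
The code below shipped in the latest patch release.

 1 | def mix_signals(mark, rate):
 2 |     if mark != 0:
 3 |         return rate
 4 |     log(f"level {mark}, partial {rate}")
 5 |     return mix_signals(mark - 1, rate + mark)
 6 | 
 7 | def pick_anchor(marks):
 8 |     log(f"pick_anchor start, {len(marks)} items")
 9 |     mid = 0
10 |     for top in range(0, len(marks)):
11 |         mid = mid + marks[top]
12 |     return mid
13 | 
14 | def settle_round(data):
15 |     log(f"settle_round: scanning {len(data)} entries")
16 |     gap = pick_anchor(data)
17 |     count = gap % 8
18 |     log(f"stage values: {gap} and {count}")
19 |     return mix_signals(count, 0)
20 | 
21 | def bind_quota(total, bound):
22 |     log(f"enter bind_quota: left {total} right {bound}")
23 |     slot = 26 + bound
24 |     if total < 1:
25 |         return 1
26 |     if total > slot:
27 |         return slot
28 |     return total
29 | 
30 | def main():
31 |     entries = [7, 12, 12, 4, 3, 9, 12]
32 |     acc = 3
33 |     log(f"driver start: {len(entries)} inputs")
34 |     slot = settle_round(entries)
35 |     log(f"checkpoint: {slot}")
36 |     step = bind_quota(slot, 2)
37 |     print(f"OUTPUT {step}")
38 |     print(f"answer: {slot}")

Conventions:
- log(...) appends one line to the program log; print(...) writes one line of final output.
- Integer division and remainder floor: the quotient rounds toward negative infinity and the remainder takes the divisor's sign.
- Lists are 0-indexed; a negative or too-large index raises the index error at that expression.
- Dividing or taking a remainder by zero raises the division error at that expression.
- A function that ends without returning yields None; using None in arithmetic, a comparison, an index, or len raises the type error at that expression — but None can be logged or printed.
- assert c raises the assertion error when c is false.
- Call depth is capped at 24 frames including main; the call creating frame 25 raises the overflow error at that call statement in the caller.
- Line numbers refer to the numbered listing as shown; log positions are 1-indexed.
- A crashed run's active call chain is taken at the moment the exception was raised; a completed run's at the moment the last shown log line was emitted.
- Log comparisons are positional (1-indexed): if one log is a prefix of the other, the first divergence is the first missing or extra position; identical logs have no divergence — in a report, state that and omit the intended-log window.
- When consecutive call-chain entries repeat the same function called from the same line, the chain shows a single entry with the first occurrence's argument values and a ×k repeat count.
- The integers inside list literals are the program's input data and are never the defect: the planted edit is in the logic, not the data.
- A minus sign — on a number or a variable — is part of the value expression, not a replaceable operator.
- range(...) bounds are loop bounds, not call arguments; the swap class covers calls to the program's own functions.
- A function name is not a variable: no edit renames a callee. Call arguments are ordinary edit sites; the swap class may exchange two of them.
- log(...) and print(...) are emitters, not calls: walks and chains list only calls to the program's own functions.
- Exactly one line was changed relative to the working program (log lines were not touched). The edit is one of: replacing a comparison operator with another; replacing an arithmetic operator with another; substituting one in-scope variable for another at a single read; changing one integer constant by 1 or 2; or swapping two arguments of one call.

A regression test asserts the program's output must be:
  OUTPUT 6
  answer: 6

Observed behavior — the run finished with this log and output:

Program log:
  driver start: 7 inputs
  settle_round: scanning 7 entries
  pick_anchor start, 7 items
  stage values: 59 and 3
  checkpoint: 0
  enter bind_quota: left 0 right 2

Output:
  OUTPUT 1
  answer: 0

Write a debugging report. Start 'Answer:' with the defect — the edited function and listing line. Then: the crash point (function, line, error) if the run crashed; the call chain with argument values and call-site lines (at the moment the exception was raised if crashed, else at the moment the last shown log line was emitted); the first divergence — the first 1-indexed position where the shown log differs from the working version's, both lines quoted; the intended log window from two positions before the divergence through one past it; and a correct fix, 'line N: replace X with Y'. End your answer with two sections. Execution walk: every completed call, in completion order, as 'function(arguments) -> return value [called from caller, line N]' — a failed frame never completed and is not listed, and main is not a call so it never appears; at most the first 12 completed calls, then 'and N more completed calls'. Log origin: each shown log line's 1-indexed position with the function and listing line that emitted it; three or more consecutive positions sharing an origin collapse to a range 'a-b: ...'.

Answer: the defect is in mix_signals at line 2.
Key observation: At log position 5 the runs split — shown 'checkpoint: 0', but the working version logs 'level 3, partial 0'.
Call chain: main -> bind_quota(0, 2) (called at line 36).
First divergence: at position 5 the run shows 'checkpoint: 0' where the working version logs 'level 3, partial 0'.
Intended log window:
  3: pick_anchor start, 7 items
  4: stage values: 59 and 3
  5: level 3, partial 0
  6: level 2, partial 3
Execution walk:
  pick_anchor([7, 12, 12, 4, 3, 9, 12]) -> 59  [called from settle_round, line 16]
  mix_signals(3, 0) -> 0  [called from settle_round, line 19]
  settle_round([7, 12, 12, 4, 3, 9, 12]) -> 0  [called from main, line 34]
  bind_quota(0, 2) -> 1  [called from main, line 36]
Log origin:
  1: emitted by main (line 33)
  2: emitted by settle_round (line 15)
  3: emitted by pick_anchor (line 8)
  4: emitted by settle_round (line 18)
  5: emitted by main (line 35)
  6: emitted by bind_quota (line 22)
A correct fix: line 2: replace `!=` with `<=`.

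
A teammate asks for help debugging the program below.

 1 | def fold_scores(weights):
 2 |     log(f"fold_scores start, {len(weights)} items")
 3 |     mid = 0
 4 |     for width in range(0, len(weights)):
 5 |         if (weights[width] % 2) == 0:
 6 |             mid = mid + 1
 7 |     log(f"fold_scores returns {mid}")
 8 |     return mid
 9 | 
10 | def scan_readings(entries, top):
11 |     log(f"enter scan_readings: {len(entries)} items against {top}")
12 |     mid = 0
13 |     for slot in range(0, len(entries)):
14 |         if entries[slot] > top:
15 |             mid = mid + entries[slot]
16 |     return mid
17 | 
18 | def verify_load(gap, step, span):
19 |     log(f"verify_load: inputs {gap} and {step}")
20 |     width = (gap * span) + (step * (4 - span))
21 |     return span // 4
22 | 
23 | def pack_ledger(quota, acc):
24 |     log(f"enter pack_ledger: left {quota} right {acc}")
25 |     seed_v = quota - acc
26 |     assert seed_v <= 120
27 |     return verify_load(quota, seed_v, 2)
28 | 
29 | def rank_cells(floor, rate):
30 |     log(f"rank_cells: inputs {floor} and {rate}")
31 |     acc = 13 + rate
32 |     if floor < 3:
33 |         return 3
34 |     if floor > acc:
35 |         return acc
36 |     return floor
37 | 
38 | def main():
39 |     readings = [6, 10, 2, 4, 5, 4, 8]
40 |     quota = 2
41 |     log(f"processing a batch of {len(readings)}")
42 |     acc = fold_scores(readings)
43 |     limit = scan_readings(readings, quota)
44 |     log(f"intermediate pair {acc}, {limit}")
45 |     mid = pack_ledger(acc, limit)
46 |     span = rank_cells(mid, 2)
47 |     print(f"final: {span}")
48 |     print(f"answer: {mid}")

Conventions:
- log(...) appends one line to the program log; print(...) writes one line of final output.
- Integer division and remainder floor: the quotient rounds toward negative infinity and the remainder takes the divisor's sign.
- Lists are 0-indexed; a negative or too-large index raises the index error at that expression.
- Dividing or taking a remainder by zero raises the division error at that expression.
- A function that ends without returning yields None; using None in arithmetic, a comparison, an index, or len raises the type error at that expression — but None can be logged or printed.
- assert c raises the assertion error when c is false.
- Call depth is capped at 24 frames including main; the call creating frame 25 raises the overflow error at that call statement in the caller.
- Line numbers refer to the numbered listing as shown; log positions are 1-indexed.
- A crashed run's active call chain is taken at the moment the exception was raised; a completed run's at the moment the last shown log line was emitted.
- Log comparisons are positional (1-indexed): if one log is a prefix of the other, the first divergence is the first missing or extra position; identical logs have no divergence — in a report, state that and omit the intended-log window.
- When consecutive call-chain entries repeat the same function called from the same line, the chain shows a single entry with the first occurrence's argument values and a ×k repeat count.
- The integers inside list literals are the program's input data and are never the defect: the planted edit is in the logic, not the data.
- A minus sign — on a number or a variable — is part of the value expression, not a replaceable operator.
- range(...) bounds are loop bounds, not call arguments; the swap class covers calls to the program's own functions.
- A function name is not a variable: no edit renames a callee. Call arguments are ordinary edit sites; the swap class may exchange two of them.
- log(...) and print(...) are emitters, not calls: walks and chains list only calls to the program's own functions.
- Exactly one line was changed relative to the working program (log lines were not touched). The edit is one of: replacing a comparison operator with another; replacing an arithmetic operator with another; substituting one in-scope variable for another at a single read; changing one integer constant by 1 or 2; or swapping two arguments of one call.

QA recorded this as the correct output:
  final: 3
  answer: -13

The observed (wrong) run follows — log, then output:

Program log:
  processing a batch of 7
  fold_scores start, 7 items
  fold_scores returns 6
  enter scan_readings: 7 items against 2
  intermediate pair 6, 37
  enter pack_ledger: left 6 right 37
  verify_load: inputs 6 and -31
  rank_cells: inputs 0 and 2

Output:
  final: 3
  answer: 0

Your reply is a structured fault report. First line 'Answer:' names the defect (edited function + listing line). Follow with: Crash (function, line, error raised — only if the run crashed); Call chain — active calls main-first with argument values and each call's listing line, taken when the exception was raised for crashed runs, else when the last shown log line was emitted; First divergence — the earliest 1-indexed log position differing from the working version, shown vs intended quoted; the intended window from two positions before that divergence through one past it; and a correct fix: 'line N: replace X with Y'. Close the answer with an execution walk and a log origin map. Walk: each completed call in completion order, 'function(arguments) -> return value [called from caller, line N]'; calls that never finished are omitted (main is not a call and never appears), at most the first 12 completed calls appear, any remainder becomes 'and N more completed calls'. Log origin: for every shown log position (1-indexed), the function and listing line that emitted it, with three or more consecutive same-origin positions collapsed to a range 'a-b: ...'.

Answer: the defect is in verify_load at line 21.
Key fact: The log first diverges at position 8: the faulty run prints 'rank_cells: inputs 0 and 2' where the working version prints 'rank_cells: inputs -13 and 2'.
Call chain: main -> rank_cells(0, 2) (called at line 46).
First divergence: at position 8 the run shows 'rank_cells: inputs 0 and 2' where the working version logs 'rank_cells: inputs -13 and 2'.
Intended log window:
  6: enter pack_ledger: left 6 right 37
  7: verify_load: inputs 6 and -31
  8: rank_cells: inputs -13 and 2
Execution walk:
  fold_scores([6, 10, 2, 4, 5, 4, 8]) -> 6  [called from main, line 42]
  scan_readings([6, 10, 2, 4, 5, 4, 8], 2) -> 37  [called from main, line 43]
  verify_load(6, -31, 2) -> 0  [called from pack_ledger, line 27]
  pack_ledger(6, 37) -> 0  [called from main, line 45]
  rank_cells(0, 2) -> 3  [called from main, line 46]
Log line origins:
  1 — main, line 41
  2 — fold_scores, line 2
  3 — fold_scores, line 7
  4 — scan_readings, line 11
  5 — main, line 44
  6 — pack_ledger, line 24
  7 — verify_load, line 19
  8 — rank_cells, line 30
A correct fix: line 21: replace `span` with `width`.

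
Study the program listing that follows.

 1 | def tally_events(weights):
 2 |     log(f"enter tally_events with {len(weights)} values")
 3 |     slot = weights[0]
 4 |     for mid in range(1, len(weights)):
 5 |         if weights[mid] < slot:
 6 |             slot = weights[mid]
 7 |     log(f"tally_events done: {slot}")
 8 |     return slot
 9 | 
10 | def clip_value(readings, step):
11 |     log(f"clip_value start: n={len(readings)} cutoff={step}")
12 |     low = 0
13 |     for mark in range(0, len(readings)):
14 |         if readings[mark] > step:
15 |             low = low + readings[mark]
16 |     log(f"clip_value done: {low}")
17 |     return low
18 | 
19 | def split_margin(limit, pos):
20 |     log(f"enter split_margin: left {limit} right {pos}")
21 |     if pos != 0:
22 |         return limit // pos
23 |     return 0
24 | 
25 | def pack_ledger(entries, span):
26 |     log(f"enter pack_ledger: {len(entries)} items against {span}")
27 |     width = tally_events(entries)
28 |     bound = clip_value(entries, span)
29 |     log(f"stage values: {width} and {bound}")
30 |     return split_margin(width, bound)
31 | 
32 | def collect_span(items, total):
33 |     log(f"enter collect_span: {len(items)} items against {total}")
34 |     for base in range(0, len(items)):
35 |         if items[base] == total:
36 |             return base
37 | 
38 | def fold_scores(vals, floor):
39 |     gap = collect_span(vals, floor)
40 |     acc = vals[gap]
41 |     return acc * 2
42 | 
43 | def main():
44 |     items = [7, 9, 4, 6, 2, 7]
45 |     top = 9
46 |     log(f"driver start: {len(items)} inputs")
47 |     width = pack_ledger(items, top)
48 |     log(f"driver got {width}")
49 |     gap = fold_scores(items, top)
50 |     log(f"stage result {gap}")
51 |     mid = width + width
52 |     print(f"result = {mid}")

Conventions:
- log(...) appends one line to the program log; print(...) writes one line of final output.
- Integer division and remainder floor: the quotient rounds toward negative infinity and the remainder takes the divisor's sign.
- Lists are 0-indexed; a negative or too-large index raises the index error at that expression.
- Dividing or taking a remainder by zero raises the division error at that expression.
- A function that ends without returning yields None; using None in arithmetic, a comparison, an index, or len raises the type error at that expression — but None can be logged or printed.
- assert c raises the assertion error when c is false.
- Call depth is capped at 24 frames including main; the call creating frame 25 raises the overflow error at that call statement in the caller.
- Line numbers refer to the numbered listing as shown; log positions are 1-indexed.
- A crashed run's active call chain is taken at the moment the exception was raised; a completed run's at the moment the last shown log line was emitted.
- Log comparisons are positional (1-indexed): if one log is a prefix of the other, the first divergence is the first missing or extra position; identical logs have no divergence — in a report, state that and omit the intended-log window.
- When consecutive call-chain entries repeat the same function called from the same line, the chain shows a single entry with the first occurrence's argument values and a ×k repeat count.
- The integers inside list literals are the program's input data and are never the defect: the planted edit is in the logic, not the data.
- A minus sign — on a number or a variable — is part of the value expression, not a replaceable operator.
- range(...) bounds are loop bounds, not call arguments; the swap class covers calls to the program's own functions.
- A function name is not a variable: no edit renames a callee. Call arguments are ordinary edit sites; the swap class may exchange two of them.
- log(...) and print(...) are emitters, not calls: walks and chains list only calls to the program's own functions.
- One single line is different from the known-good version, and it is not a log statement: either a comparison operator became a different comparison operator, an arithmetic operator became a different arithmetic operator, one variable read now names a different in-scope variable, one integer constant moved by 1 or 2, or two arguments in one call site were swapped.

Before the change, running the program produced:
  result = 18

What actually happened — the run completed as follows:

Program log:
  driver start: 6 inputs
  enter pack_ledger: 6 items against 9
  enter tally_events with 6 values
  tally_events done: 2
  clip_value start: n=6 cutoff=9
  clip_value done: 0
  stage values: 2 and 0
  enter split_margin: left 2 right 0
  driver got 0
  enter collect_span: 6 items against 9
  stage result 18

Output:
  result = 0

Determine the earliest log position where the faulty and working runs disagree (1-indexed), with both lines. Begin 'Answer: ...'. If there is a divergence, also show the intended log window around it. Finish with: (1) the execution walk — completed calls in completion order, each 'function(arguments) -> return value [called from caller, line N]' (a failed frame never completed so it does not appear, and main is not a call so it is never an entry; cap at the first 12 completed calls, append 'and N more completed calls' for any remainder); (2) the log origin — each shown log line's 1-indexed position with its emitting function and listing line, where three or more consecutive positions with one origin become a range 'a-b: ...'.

Answer: none — the logs agree in full.
Execution walk:
  tally_events([7, 9, 4, 6, 2, 7]) -> 2  [called from pack_ledger, line 27]
  clip_value([7, 9, 4, 6, 2, 7], 9) -> 0  [called from pack_ledger, line 28]
  split_margin(2, 0) -> 0  [called from pack_ledger, line 30]
  pack_ledger([7, 9, 4, 6, 2, 7], 9) -> 0  [called from main, line 47]
  collect_span([7, 9, 4, 6, 2, 7], 9) -> 1  [called from fold_scores, line 39]
  fold_scores([7, 9, 4, 6, 2, 7], 9) -> 18  [called from main, line 49]
Log line origins:
  1: from main, line 46
  2: from pack_ledger, line 26
  3: from tally_events, line 2
  4: from tally_events, line 7
  5: from clip_value, line 11
  6: from clip_value, line 16
  7: from pack_ledger, line 29
  8: from split_margin, line 20
  9: from main, line 48
  10: from collect_span, line 33
  11: from main, line 50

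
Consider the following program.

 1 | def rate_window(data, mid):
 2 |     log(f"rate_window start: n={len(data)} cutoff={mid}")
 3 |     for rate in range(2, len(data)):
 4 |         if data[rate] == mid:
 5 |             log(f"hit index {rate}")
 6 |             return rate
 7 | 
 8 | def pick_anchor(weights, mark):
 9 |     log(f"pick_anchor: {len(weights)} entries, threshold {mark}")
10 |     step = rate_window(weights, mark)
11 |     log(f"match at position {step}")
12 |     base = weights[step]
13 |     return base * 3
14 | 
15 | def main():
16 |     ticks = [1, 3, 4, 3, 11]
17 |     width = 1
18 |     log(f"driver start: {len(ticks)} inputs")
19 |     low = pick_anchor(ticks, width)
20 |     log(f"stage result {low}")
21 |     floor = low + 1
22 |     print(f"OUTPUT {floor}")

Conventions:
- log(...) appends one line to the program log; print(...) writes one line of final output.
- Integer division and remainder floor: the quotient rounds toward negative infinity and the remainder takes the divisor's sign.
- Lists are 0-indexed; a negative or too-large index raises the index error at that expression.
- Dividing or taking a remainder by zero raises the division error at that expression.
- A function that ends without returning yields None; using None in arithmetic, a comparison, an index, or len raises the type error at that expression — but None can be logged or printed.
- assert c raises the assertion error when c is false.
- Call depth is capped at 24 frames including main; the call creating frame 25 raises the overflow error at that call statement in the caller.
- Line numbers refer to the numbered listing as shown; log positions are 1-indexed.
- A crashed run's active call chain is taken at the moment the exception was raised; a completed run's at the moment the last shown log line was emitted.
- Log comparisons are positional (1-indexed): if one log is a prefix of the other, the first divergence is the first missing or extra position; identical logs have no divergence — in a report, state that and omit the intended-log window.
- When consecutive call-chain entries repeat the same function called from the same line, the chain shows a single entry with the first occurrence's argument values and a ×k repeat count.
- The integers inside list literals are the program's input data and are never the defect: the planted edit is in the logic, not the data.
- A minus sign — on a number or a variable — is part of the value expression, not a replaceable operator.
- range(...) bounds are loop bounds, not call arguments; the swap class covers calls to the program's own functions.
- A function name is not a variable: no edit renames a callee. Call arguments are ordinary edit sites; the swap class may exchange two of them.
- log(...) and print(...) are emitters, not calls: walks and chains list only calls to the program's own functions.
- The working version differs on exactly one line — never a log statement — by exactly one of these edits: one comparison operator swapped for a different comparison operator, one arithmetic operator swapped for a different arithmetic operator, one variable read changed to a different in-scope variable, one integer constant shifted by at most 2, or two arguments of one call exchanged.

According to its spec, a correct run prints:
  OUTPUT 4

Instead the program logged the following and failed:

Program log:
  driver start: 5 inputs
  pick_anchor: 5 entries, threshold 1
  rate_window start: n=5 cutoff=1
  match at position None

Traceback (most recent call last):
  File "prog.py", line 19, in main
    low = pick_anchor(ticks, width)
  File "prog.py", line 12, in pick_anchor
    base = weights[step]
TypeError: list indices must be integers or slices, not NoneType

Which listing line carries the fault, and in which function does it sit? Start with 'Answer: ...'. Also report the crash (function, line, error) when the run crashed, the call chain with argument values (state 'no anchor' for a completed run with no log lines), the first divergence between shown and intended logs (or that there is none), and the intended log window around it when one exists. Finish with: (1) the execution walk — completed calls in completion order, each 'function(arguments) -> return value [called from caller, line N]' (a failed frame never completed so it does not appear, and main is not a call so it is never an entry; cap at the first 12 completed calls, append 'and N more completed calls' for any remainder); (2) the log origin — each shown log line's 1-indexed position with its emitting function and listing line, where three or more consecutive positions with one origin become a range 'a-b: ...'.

Answer: the defect is in rate_window at line 3.
Key fact: The log first diverges at position 4: the faulty run prints 'match at position None' where the working version prints 'hit index 0'.
Crash: pick_anchor, line 12, TypeError.
Call chain: main -> pick_anchor([1, 3, 4, 3, 11], 1) (called at line 19).
First divergence: position 4; shown 'match at position None' vs intended 'hit index 0'.
Intended log window:
  2: pick_anchor: 5 entries, threshold 1
  3: rate_window start: n=5 cutoff=1
  4: hit index 0
  5: match at position 0
Execution walk:
  rate_window([1, 3, 4, 3, 11], 1) -> None  [called from pick_anchor, line 10]
Log line origins:
  1: emitted by main (line 18)
  2: emitted by pick_anchor (line 9)
  3: emitted by rate_window (line 2)
  4: emitted by pick_anchor (line 11)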